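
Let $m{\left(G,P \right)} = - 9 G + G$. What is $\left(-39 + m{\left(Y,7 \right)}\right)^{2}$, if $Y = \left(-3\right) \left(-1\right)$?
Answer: $3969$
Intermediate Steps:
$Y = 3$
$m{\left(G,P \right)} = - 8 G$
$\left(-39 + m{\left(Y,7 \right)}\right)^{2} = \left(-39 - 24\right)^{2} = \left(-63\right)^{2} = 3969$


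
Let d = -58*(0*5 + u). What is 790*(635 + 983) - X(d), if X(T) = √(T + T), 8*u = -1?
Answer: 1278220 - √58/2 ≈ 1.2782e+6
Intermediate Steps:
u = -⅛ (u = (⅛)*(-1) = -⅛ ≈ -0.12500)
d = 29/4 (d = -58*(0*5 - ⅛) = -58*(0 - ⅛) = -58*(-⅛) = 29/4 ≈ 7.2500)
X(T) = √2*√T (X(T) = √(2*T) = √2*√T)
790*(635 + 983) - X(d) = 790*(635 + 983) - √2*√(29/4) = 790*1618 - √2*√29/2 = 1278220 - √58/2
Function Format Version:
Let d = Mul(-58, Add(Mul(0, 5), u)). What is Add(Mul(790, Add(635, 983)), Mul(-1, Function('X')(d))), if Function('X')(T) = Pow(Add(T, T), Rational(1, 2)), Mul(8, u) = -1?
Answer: Add(1278220, Mul(Rational(-1, 2), Pow(58, Rational(1, 2)))) ≈ 1.2782e+6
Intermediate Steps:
u = Rational(-1, 8) (u = Mul(Rational(1, 8), -1) = Rational(-1, 8) ≈ -0.12500)
d = Rational(29, 4) (d = Mul(-58, Add(Mul(0, 5), Rational(-1, 8))) = Mul(-58, Add(0, Rational(-1, 8))) = Mul(-58, Rational(-1, 8)) = Rational(29, 4) ≈ 7.2500)
Function('X')(T) = Mul(Pow(2, Rational(1, 2)), Pow(T, Rational(1, 2))) (Function('X')(T) = Pow(Mul(2, T), Rational(1, 2)) = Mul(Pow(2, Rational(1, 2)), Pow(T, Rational(1, 2))))
Add(Mul(790, Add(635, 983)), Mul(-1, Function('X')(d))) = Add(Mul(790, Add(635, 983)), Mul(-1, Mul(Pow(2, Rational(1, 2)), Pow(Rational(29, 4), Rational(1, 2))))) = Add(Mul(790, 1618), Mul(-1, Mul(Pow(2, Rational(1, 2)), Mul(Rational(1, 2), Pow(29, Rational(1, 2)))))) = Add(1278220, Mul(-1, Mul(Rational(1, 2), Pow(58, Rational(1, 2))))) = Add(1278220, Mul(Rational(-1, 2), Pow(58, Rational(1, 2))))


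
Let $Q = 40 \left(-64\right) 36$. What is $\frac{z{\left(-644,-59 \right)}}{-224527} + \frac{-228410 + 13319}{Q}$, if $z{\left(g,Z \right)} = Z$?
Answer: $\frac{5366574933}{2299156480} \approx 2.3341$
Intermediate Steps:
$Q = -92160$ ($Q = \left(-2560\right) 36 = -92160$)
$\frac{z{\left(-644,-59 \right)}}{-224527} + \frac{-228410 + 13319}{Q} = - \frac{59}{-224527} + \frac{-228410 + 13319}{-92160} = \left(-59\right) \left(- \frac{1}{224527}\right) - - \frac{23899}{10240} = \frac{59}{224527} + \frac{23899}{10240} = \frac{5366574933}{2299156480}$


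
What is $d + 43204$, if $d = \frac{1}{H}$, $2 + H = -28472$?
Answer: $\frac{1230190695}{28474} \approx 43204.0$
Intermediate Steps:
$H = -28474$ ($H = -2 - 28472 = -28474$)
$d = - \frac{1}{28474}$ ($d = \frac{1}{-28474} = - \frac{1}{28474} \approx -3.512 \cdot 10^{-5}$)
$d + 43204 = - \frac{1}{28474} + 43204 = \frac{1230190695}{28474}$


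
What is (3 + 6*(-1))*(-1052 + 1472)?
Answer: -1260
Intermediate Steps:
(3 + 6*(-1))*(-1052 + 1472) = (3 - 6)*420 = -3*420 = -1260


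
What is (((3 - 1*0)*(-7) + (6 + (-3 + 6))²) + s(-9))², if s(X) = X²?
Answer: 19881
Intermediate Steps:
(((3 - 1*0)*(-7) + (6 + (-3 + 6))²) + s(-9))² = (((3 - 1*0)*(-7) + (6 + (-3 + 6))²) + (-9)²)² = (((3 + 0)*(-7) + (6 + 3)²) + 81)² = ((3*(-7) + 9²) + 81)² = ((-21 + 81) + 81)² = (60 + 81)² = 141² = 19881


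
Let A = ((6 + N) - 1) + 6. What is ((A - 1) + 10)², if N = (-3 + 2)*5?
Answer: 225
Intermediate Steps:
N = -5 (N = -1*5 = -5)
A = 6 (A = ((6 - 5) - 1) + 6 = (1 - 1) + 6 = 0 + 6 = 6)
((A - 1) + 10)² = ((6 - 1) + 10)² = (5 + 10)² = 15² = 225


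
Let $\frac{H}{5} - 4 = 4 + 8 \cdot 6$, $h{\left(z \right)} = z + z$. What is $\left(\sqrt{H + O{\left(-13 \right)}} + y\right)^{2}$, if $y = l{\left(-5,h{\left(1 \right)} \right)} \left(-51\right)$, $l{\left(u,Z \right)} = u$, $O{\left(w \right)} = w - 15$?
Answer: $65277 + 3060 \sqrt{7} \approx 73373.0$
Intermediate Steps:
$h{\left(z \right)} = 2 z$
$O{\left(w \right)} = -15 + w$
$H = 280$ ($H = 20 + 5 \left(4 + 8 \cdot 6\right) = 20 + 5 \left(4 + 48\right) = 20 + 5 \cdot 52 = 20 + 260 = 280$)
$y = 255$ ($y = \left(-5\right) \left(-51\right) = 255$)
$\left(\sqrt{H + O{\left(-13 \right)}} + y\right)^{2} = \left(\sqrt{280 - 28} + 255\right)^{2} = \left(\sqrt{252} + 255\right)^{2} = \left(6 \sqrt{7} + 255\right)^{2} = \left(255 + 6 \sqrt{7}\right)^{2}$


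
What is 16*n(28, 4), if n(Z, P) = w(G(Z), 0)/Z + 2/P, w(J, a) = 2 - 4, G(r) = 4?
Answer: 48/7 ≈ 6.8571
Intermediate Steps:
w(J, a) = -2
n(Z, P) = -2/Z + 2/P
16*n(28, 4) = 16*(-2/28 + 2/4) = 16*(-2*1/28 + 2*(1/4)) = 16*(-1/14 + 1/2) = 16*(3/7) = 48/7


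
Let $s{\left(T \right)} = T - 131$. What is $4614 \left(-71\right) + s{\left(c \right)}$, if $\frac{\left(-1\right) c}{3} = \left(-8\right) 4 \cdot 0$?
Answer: $-327725$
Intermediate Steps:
$c = 0$ ($c = - 3 \left(-8\right) 4 \cdot 0 = - 3 \left(\left(-32\right) 0\right) = \left(-3\right) 0 = 0$)
$s{\left(T \right)} = -131 + T$ ($s{\left(T \right)} = T - 131 = -131 + T$)
$4614 \left(-71\right) + s{\left(c \right)} = 4614 \left(-71\right) + \left(-131 + 0\right) = -327594 - 131 = -327725$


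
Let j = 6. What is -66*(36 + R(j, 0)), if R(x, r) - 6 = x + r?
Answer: -3168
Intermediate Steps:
R(x, r) = 6 + r + x (R(x, r) = 6 + (x + r) = 6 + (r + x) = 6 + r + x)
-66*(36 + R(j, 0)) = -66*(36 + (6 + 0 + 6)) = -66*(36 + 12) = -66*48 = -3168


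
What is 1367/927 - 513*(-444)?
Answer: 211146011/927 ≈ 2.2777e+5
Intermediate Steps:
1367/927 - 513*(-444) = 1367*(1/927) + 227772 = 1367/927 + 227772 = 211146011/927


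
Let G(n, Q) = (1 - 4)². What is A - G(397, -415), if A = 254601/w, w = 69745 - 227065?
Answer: -185609/17480 ≈ -10.618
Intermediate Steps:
w = -157320
G(n, Q) = 9 (G(n, Q) = (-3)² = 9)
A = -28289/17480 (A = 254601/(-157320) = 254601*(-1/157320) = -28289/17480 ≈ -1.6184)
A - G(397, -415) = -28289/17480 - 1*9 = -28289/17480 - 9 = -185609/17480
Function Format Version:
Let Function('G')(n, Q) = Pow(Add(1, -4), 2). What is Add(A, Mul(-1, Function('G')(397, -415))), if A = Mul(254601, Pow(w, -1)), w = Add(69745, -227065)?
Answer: Rational(-185609, 17480) ≈ -10.618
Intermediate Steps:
w = -157320
Function('G')(n, Q) = 9 (Function('G')(n, Q) = Pow(-3, 2) = 9)
A = Rational(-28289, 17480) (A = Mul(254601, Pow(-157320, -1)) = Mul(254601, Rational(-1, 157320)) = Rational(-28289, 17480) ≈ -1.6184)
Add(A, Mul(-1, Function('G')(397, -415))) = Add(Rational(-28289, 17480), Mul(-1, 9)) = Add(Rational(-28289, 17480), -9) = Rational(-185609, 17480)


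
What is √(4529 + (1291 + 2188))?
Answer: 2*√2002 ≈ 89.487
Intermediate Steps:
√(4529 + (1291 + 2188)) = √(4529 + 3479) = √8008 = 2*√2002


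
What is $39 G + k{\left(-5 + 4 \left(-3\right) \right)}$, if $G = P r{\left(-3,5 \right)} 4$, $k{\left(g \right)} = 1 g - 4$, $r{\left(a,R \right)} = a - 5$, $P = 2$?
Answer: $-2517$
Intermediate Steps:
$r{\left(a,R \right)} = -5 + a$
$k{\left(g \right)} = -4 + g$ ($k{\left(g \right)} = g - 4 = -4 + g$)
$G = -64$ ($G = 2 \left(-5 - 3\right) 4 = 2 \left(-8\right) 4 = \left(-16\right) 4 = -64$)
$39 G + k{\left(-5 + 4 \left(-3\right) \right)} = 39 \left(-64\right) + \left(-4 + \left(-5 + 4 \left(-3\right)\right)\right) = -2496 - 21 = -2517$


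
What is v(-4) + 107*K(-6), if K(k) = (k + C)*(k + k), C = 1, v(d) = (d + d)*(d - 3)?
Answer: 6476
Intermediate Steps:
v(d) = 2*d*(-3 + d) (v(d) = (2*d)*(-3 + d) = 2*d*(-3 + d))
K(k) = 2*k*(1 + k) (K(k) = (k + 1)*(k + k) = (1 + k)*(2*k) = 2*k*(1 + k))
v(-4) + 107*K(-6) = 2*(-4)*(-3 - 4) + 107*(2*(-6)*(1 - 6)) = 2*(-4)*(-7) + 107*(2*(-6)*(-5)) = 56 + 107*60 = 56 + 6420 = 6476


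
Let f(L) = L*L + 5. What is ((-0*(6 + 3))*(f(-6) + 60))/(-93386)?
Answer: 0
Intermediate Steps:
f(L) = 5 + L² (f(L) = L² + 5 = 5 + L²)
((-0*(6 + 3))*(f(-6) + 60))/(-93386) = ((-0*(6 + 3))*((5 + (-6)²) + 60))/(-93386) = ((-0*9)*((5 + 36) + 60))*(-1/93386) = ((-7*0)*(41 + 60))*(-1/93386) = (0*101)*(-1/93386) = 0*(-1/93386) = 0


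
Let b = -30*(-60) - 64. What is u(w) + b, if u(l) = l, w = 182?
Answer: 1918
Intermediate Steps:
b = 1736 (b = 1800 - 64 = 1736)
u(w) + b = 182 + 1736 = 1918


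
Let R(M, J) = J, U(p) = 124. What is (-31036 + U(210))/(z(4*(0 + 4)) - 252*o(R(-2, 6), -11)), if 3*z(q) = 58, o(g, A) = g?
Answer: 46368/2239 ≈ 20.709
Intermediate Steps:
z(q) = 58/3 (z(q) = (1/3)*58 = 58/3)
(-31036 + U(210))/(z(4*(0 + 4)) - 252*o(R(-2, 6), -11)) = (-31036 + 124)/(58/3 - 252*6) = -30912/(58/3 - 1512) = -30912/(-4478/3) = -30912*(-3/4478) = 46368/2239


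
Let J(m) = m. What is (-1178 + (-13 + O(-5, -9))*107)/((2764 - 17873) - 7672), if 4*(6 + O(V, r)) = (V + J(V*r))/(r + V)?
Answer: 2092/14497 ≈ 0.14431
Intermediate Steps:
O(V, r) = -6 + (V + V*r)/(4*(V + r)) (O(V, r) = -6 + ((V + V*r)/(r + V))/4 = -6 + ((V + V*r)/(V + r))/4 = -6 + (V + V*r)/(4*(V + r)))
(-1178 + (-13 + O(-5, -9))*107)/((2764 - 17873) - 7672) = (-1178 + (-13 + (-24*(-9) - 23*(-5) - 5*(-9))/(4*(-5 - 9)))*107)/((2764 - 17873) - 7672) = (-1178 + (-13 + (1/4)*(216 + 115 + 45)/(-14))*107)/(-15109 - 7672) = (-1178 + (-13 + (1/4)*(-1/14)*376)*107)/(-22781) = (-1178 + (-13 - 47/7)*107)*(-1/22781) = (-1178 - 138/7*107)*(-1/22781) = (-1178 - 14766/7)*(-1/22781) = -23012/7*(-1/22781) = 2092/14497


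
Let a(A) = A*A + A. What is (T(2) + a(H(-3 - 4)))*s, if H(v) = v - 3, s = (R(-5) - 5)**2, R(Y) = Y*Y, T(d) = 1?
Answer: 36400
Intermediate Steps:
R(Y) = Y**2
s = 400 (s = ((-5)**2 - 5)**2 = (25 - 5)**2 = 20**2 = 400)
H(v) = -3 + v
a(A) = A + A**2 (a(A) = A**2 + A = A + A**2)
(T(2) + a(H(-3 - 4)))*s = (1 + (-3 + (-3 - 4))*(1 + (-3 + (-3 - 4))))*400 = (1 + (-3 - 7)*(1 + (-3 - 7)))*400 = (1 - 10*(1 - 10))*400 = (1 - 10*(-9))*400 = (1 + 90)*400 = 91*400 = 36400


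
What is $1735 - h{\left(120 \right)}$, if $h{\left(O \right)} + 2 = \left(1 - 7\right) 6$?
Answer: $1773$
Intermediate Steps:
$h{\left(O \right)} = -38$ ($h{\left(O \right)} = -2 + \left(1 - 7\right) 6 = -2 - 36 = -38$)
$1735 - h{\left(120 \right)} = 1735 - -38 = 1735 + 38 = 1773$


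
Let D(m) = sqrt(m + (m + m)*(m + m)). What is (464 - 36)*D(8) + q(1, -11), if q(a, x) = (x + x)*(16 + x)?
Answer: -110 + 856*sqrt(66) ≈ 6844.2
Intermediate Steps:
q(a, x) = 2*x*(16 + x) (q(a, x) = (2*x)*(16 + x) = 2*x*(16 + x))
D(m) = sqrt(m + 4*m**2) (D(m) = sqrt(m + (2*m)*(2*m)) = sqrt(m + 4*m**2))
(464 - 36)*D(8) + q(1, -11) = (464 - 36)*sqrt(8*(1 + 4*8)) + 2*(-11)*(16 - 11) = 428*sqrt(8*(1 + 32)) + 2*(-11)*5 = 428*sqrt(8*33) - 110 = 428*sqrt(264) - 110 = 428*(2*sqrt(66)) - 110 = 856*sqrt(66) - 110 = -110 + 856*sqrt(66)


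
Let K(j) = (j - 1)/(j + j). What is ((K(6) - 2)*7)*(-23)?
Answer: 3059/12 ≈ 254.92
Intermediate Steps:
K(j) = (-1 + j)/(2*j) (K(j) = (-1 + j)/((2*j)) = (-1 + j)*(1/(2*j)) = (-1 + j)/(2*j))
((K(6) - 2)*7)*(-23) = (((1/2)*(-1 + 6)/6 - 2)*7)*(-23) = (((1/2)*(1/6)*5 - 2)*7)*(-23) = ((5/12 - 2)*7)*(-23) = -19/12*7*(-23) = -133/12*(-23) = 3059/12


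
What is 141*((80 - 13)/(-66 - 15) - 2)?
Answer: -10763/27 ≈ -398.63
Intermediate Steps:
141*((80 - 13)/(-66 - 15) - 2) = 141*(67/(-81) - 2) = 141*(67*(-1/81) - 2) = 141*(-67/81 - 2) = 141*(-229/81) = -10763/27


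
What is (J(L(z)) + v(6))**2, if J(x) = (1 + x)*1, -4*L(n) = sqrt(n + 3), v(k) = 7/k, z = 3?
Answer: 365/72 - 13*sqrt(6)/12 ≈ 2.4158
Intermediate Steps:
L(n) = -sqrt(3 + n)/4 (L(n) = -sqrt(n + 3)/4 = -sqrt(3 + n)/4)
J(x) = 1 + x
(J(L(z)) + v(6))**2 = ((1 - sqrt(3 + 3)/4) + 7/6)**2 = ((1 - sqrt(6)/4) + 7*(1/6))**2 = ((1 - sqrt(6)/4) + 7/6)**2 = (13/6 - sqrt(6)/4)**2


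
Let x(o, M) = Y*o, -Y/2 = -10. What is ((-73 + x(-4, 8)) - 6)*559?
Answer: -88881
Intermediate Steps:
Y = 20 (Y = -2*(-10) = 20)
x(o, M) = 20*o
((-73 + x(-4, 8)) - 6)*559 = ((-73 + 20*(-4)) - 6)*559 = ((-73 - 80) - 6)*559 = (-153 - 6)*559 = -159*559 = -88881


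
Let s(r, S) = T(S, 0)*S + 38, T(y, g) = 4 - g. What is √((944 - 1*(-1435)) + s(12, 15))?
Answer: √2477 ≈ 49.769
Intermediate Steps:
s(r, S) = 38 + 4*S (s(r, S) = (4 - 1*0)*S + 38 = (4 + 0)*S + 38 = 4*S + 38 = 38 + 4*S)
√((944 - 1*(-1435)) + s(12, 15)) = √((944 - 1*(-1435)) + (38 + 4*15)) = √((944 + 1435) + (38 + 60)) = √(2379 + 98) = √2477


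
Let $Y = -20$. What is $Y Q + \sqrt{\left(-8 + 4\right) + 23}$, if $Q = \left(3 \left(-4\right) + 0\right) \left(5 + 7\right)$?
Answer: $2880 + \sqrt{19} \approx 2884.4$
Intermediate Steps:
$Q = -144$ ($Q = \left(-12 + 0\right) 12 = \left(-12\right) 12 = -144$)
$Y Q + \sqrt{\left(-8 + 4\right) + 23} = \left(-20\right) \left(-144\right) + \sqrt{\left(-8 + 4\right) + 23} = 2880 + \sqrt{-4 + 23} = 2880 + \sqrt{19}$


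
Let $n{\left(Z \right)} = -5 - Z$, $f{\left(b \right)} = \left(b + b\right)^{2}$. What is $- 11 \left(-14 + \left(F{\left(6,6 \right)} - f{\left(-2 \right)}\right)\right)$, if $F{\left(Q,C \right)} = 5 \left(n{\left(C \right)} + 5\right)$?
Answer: $660$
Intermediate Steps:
$f{\left(b \right)} = 4 b^{2}$ ($f{\left(b \right)} = \left(2 b\right)^{2} = 4 b^{2}$)
$F{\left(Q,C \right)} = - 5 C$ ($F{\left(Q,C \right)} = 5 \left(\left(-5 - C\right) + 5\right) = 5 \left(- C\right) = - 5 C$)
$- 11 \left(-14 + \left(F{\left(6,6 \right)} - f{\left(-2 \right)}\right)\right) = - 11 \left(-14 - \left(30 + 4 \left(-2\right)^{2}\right)\right) = - 11 \left(-14 - \left(30 + 4 \cdot 4\right)\right) = - 11 \left(-14 - 46\right) = \left(-11\right) \left(-60\right) = 660$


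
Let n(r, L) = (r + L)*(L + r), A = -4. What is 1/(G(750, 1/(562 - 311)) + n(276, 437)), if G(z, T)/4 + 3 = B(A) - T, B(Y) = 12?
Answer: 251/127609651 ≈ 1.9669e-6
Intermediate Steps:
n(r, L) = (L + r)² (n(r, L) = (L + r)*(L + r) = (L + r)²)
G(z, T) = 36 - 4*T (G(z, T) = -12 + 4*(12 - T) = -12 + (48 - 4*T) = 36 - 4*T)
1/(G(750, 1/(562 - 311)) + n(276, 437)) = 1/((36 - 4/(562 - 311)) + (437 + 276)²) = 1/((36 - 4/251) + 713²) = 1/((36 - 4*1/251) + 508369) = 1/((36 - 4/251) + 508369) = 1/(9032/251 + 508369) = 1/(127609651/251) = 251/127609651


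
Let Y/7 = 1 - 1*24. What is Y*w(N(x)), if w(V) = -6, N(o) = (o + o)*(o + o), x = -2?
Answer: 966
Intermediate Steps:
Y = -161 (Y = 7*(1 - 1*24) = 7*(1 - 24) = 7*(-23) = -161)
N(o) = 4*o² (N(o) = (2*o)*(2*o) = 4*o²)
Y*w(N(x)) = -161*(-6) = 966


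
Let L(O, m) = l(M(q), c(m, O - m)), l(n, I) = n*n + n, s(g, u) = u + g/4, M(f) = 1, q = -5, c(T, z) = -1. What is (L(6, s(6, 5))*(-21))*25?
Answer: -1050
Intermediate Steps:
s(g, u) = u + g/4 (s(g, u) = u + g*(¼) = u + g/4)
l(n, I) = n + n² (l(n, I) = n² + n = n + n²)
L(O, m) = 2 (L(O, m) = 1*(1 + 1) = 1*2 = 2)
(L(6, s(6, 5))*(-21))*25 = (2*(-21))*25 = -42*25 = -1050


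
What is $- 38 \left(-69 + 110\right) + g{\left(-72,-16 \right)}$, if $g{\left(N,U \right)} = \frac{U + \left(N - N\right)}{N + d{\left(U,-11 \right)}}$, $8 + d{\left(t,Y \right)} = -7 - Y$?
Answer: $- \frac{29598}{19} \approx -1557.8$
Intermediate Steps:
$d{\left(t,Y \right)} = -15 - Y$ ($d{\left(t,Y \right)} = -8 - \left(7 + Y\right) = -15 - Y$)
$g{\left(N,U \right)} = \frac{U}{-4 + N}$ ($g{\left(N,U \right)} = \frac{U + \left(N - N\right)}{N - 4} = \frac{U + 0}{N + \left(-15 + 11\right)} = \frac{U}{N - 4} = \frac{U}{-4 + N}$)
$- 38 \left(-69 + 110\right) + g{\left(-72,-16 \right)} = - 38 \left(-69 + 110\right) - \frac{16}{-4 - 72} = \left(-38\right) 41 - \frac{16}{-76} = -1558 - - \frac{4}{19} = -1558 + \frac{4}{19} = - \frac{29598}{19}$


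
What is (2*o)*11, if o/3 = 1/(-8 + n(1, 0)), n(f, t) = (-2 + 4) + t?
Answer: -11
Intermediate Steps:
n(f, t) = 2 + t
o = -½ (o = 3/(-8 + (2 + 0)) = 3/(-8 + 2) = 3/(-6) = 3*(-⅙) = -½ ≈ -0.50000)
(2*o)*11 = (2*(-½))*11 = -1*11 = -11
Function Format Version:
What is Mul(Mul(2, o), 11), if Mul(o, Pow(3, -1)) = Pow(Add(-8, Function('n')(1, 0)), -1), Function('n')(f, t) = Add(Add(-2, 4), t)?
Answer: -11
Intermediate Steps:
Function('n')(f, t) = Add(2, t)
o = Rational(-1, 2) (o = Mul(3, Pow(Add(-8, Add(2, 0)), -1)) = Mul(3, Pow(Add(-8, 2), -1)) = Mul(3, Pow(-6, -1)) = Mul(3, Rational(-1, 6)) = Rational(-1, 2) ≈ -0.50000)
Mul(Mul(2, o), 11) = Mul(Mul(2, Rational(-1, 2)), 11) = Mul(-1, 11) = -11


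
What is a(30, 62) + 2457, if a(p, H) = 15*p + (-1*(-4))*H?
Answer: 3155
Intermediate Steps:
a(p, H) = 4*H + 15*p (a(p, H) = 15*p + 4*H = 4*H + 15*p)
a(30, 62) + 2457 = (4*62 + 15*30) + 2457 = (248 + 450) + 2457 = 698 + 2457 = 3155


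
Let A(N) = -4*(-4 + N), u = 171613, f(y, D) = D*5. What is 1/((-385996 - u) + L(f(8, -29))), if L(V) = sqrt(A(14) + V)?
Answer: -557609/310927797066 - I*sqrt(185)/310927797066 ≈ -1.7934e-6 - 4.3745e-11*I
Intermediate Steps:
f(y, D) = 5*D
A(N) = 16 - 4*N
L(V) = sqrt(-40 + V) (L(V) = sqrt((16 - 4*14) + V) = sqrt((16 - 56) + V) = sqrt(-40 + V))
1/((-385996 - u) + L(f(8, -29))) = 1/((-385996 - 1*171613) + sqrt(-40 + 5*(-29))) = 1/((-385996 - 171613) + sqrt(-40 - 145)) = 1/(-557609 + sqrt(-185)) = 1/(-557609 + I*sqrt(185))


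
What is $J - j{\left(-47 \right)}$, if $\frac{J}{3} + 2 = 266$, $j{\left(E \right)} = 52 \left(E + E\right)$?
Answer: $5680$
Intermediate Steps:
$j{\left(E \right)} = 104 E$ ($j{\left(E \right)} = 52 \cdot 2 E = 104 E$)
$J = 792$ ($J = -6 + 3 \cdot 266 = -6 + 798 = 792$)
$J - j{\left(-47 \right)} = 792 - 104 \left(-47\right) = 792 - -4888 = 792 + 4888 = 5680$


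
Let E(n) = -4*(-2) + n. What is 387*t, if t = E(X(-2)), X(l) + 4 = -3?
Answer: 387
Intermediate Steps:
X(l) = -7 (X(l) = -4 - 3 = -7)
E(n) = 8 + n
t = 1 (t = 8 - 7 = 1)
387*t = 387*1 = 387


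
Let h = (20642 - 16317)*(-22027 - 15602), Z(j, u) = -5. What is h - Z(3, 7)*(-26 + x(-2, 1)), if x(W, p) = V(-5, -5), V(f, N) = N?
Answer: -162745580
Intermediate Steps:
x(W, p) = -5
h = -162745425 (h = 4325*(-37629) = -162745425)
h - Z(3, 7)*(-26 + x(-2, 1)) = -162745425 - (-5)*(-26 - 5) = -162745425 - (-5)*(-31) = -162745425 - 1*155 = -162745425 - 155 = -162745580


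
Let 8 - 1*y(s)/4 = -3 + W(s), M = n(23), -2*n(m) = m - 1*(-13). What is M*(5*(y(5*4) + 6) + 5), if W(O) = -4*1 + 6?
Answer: -3870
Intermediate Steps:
n(m) = -13/2 - m/2 (n(m) = -(m - 1*(-13))/2 = -(m + 13)/2 = -(13 + m)/2 = -13/2 - m/2)
M = -18 (M = -13/2 - 1/2*23 = -13/2 - 23/2 = -18)
W(O) = 2 (W(O) = -4 + 6 = 2)
y(s) = 36 (y(s) = 32 - 4*(-3 + 2) = 32 - 4*(-1) = 32 + 4 = 36)
M*(5*(y(5*4) + 6) + 5) = -18*(5*(36 + 6) + 5) = -18*(5*42 + 5) = -18*(210 + 5) = -18*215 = -3870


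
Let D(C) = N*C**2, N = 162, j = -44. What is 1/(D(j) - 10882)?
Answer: 1/302750 ≈ 3.3031e-6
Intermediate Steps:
D(C) = 162*C**2
1/(D(j) - 10882) = 1/(162*(-44)**2 - 10882) = 1/(162*1936 - 10882) = 1/(313632 - 10882) = 1/302750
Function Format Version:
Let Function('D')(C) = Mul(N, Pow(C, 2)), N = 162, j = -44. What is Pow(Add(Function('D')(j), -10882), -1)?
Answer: Rational(1, 302750) ≈ 3.3031e-6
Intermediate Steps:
Function('D')(C) = Mul(162, Pow(C, 2))
Pow(Add(Function('D')(j), -10882), -1) = Pow(Add(Mul(162, Pow(-44, 2)), -10882), -1) = Pow(Add(Mul(162, 1936), -10882), -1) = Pow(Add(313632, -10882), -1) = Pow(302750, -1) = Rational(1, 302750)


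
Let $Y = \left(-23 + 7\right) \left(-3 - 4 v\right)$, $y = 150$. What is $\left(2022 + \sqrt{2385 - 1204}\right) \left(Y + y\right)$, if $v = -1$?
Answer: $270948 + 134 \sqrt{1181} \approx 2.7555 \cdot 10^{5}$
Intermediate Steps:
$Y = -16$ ($Y = \left(-23 + 7\right) \left(-3 - -4\right) = - 16 \left(-3 + 4\right) = \left(-16\right) 1 = -16$)
$\left(2022 + \sqrt{2385 - 1204}\right) \left(Y + y\right) = \left(2022 + \sqrt{2385 - 1204}\right) \left(-16 + 150\right) = \left(2022 + \sqrt{1181}\right) 134 = 270948 + 134 \sqrt{1181}$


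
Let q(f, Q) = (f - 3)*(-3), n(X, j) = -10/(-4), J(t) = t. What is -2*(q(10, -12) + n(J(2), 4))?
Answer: 37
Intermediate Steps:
n(X, j) = 5/2 (n(X, j) = -10*(-1)/4 = -2*(-5/4) = 5/2)
q(f, Q) = 9 - 3*f (q(f, Q) = (-3 + f)*(-3) = 9 - 3*f)
-2*(q(10, -12) + n(J(2), 4)) = -2*((9 - 3*10) + 5/2) = -2*((9 - 30) + 5/2) = -2*(-21 + 5/2) = -2*(-37/2) = 37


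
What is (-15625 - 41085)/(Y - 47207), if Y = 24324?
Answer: 56710/22883 ≈ 2.4783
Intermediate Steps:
(-15625 - 41085)/(Y - 47207) = (-15625 - 41085)/(24324 - 47207) = -56710/(-22883) = -56710*(-1/22883) = 56710/22883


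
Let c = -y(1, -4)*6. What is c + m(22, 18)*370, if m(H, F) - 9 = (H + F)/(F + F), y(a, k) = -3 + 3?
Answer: 33670/9 ≈ 3741.1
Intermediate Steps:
y(a, k) = 0
c = 0 (c = -1*0*6 = 0*6 = 0)
m(H, F) = 9 + (F + H)/(2*F) (m(H, F) = 9 + (H + F)/(F + F) = 9 + (F + H)/((2*F)) = 9 + (F + H)*(1/(2*F)) = 9 + (F + H)/(2*F))
c + m(22, 18)*370 = 0 + ((½)*(22 + 19*18)/18)*370 = 0 + ((½)*(1/18)*(22 + 342))*370 = 0 + ((½)*(1/18)*364)*370 = 0 + (91/9)*370 = 0 + 33670/9 = 33670/9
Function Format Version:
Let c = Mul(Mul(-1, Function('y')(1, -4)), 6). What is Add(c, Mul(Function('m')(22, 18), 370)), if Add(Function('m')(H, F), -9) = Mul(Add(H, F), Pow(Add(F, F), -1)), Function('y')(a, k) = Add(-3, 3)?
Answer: Rational(33670, 9) ≈ 3741.1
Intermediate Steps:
Function('y')(a, k) = 0
c = 0 (c = Mul(Mul(-1, 0), 6) = Mul(0, 6) = 0)
Function('m')(H, F) = Add(9, Mul(Rational(1, 2), Pow(F, -1), Add(F, H))) (Function('m')(H, F) = Add(9, Mul(Add(H, F), Pow(Add(F, F), -1))) = Add(9, Mul(Add(F, H), Pow(Mul(2, F), -1))) = Add(9, Mul(Add(F, H), Mul(Rational(1, 2), Pow(F, -1)))) = Add(9, Mul(Rational(1, 2), Pow(F, -1), Add(F, H))))
Add(c, Mul(Function('m')(22, 18), 370)) = Add(0, Mul(Mul(Rational(1, 2), Pow(18, -1), Add(22, Mul(19, 18))), 370)) = Add(0, Mul(Mul(Rational(1, 2), Rational(1, 18), Add(22, 342)), 370)) = Add(0, Mul(Mul(Rational(1, 2), Rational(1, 18), 364), 370)) = Add(0, Mul(Rational(91, 9), 370)) = Add(0, Rational(33670, 9)) = Rational(33670, 9)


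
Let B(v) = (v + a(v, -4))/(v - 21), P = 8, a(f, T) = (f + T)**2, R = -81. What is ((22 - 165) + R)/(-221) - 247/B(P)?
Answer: 715007/5304 ≈ 134.81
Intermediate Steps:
a(f, T) = (T + f)**2
B(v) = (v + (-4 + v)**2)/(-21 + v) (B(v) = (v + (-4 + v)**2)/(v - 21) = (v + (-4 + v)**2)/(-21 + v))
((22 - 165) + R)/(-221) - 247/B(P) = ((22 - 165) - 81)/(-221) - 247*(-21 + 8)/(8 + (-4 + 8)**2) = (-143 - 81)*(-1/221) - 247*(-13/(8 + 4**2)) = -224*(-1/221) - 247*(-13/(8 + 16)) = 224/221 - 247/((-1/13*24)) = 224/221 - 247/(-24/13) = 224/221 - 247*(-13/24) = 224/221 + 3211/24 = 715007/5304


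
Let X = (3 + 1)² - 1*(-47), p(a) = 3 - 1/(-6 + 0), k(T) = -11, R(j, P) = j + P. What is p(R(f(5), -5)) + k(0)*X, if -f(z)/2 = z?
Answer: -4139/6 ≈ -689.83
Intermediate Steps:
f(z) = -2*z
R(j, P) = P + j
p(a) = 19/6 (p(a) = 3 - 1/(-6) = 3 - 1*(-⅙) = 3 + ⅙ = 19/6)
X = 63 (X = 4² + 47 = 16 + 47 = 63)
p(R(f(5), -5)) + k(0)*X = 19/6 - 11*63 = 19/6 - 693 = -4139/6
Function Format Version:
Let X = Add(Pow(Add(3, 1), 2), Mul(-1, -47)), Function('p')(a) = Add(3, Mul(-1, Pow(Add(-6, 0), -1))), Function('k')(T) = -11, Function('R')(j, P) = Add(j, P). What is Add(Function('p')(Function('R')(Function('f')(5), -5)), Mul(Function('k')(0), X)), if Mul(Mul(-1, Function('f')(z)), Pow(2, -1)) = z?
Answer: Rational(-4139, 6) ≈ -689.83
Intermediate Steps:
Function('f')(z) = Mul(-2, z)
Function('R')(j, P) = Add(P, j)
Function('p')(a) = Rational(19, 6) (Function('p')(a) = Add(3, Mul(-1, Pow(-6, -1))) = Add(3, Mul(-1, Rational(-1, 6))) = Add(3, Rational(1, 6)) = Rational(19, 6))
X = 63 (X = Add(Pow(4, 2), 47) = Add(16, 47) = 63)
Add(Function('p')(Function('R')(Function('f')(5), -5)), Mul(Function('k')(0), X)) = Add(Rational(19, 6), Mul(-11, 63)) = Add(Rational(19, 6), -693) = Rational(-4139, 6)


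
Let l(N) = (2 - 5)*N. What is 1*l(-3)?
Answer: 9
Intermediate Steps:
l(N) = -3*N
1*l(-3) = 1*(-3*(-3)) = 1*9 = 9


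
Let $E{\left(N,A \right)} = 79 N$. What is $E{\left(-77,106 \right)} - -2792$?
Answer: $-3291$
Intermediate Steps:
$E{\left(-77,106 \right)} - -2792 = 79 \left(-77\right) - -2792 = -6083 + 2792 = -3291$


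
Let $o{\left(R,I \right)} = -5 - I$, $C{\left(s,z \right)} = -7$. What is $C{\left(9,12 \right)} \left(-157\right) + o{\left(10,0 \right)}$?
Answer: $1094$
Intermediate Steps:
$C{\left(9,12 \right)} \left(-157\right) + o{\left(10,0 \right)} = \left(-7\right) \left(-157\right) - 5 = 1099 + \left(-5 + 0\right) = 1099 - 5 = 1094$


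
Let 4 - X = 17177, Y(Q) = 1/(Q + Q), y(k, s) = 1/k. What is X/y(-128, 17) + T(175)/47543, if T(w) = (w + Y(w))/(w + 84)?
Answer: 9473501551466051/4309772950 ≈ 2.1981e+6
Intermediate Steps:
Y(Q) = 1/(2*Q)
X = -17173 (X = 4 - 1*17177 = 4 - 17177 = -17173)
T(w) = (w + 1/(2*w))/(84 + w) (T(w) = (w + 1/(2*w))/(w + 84) = (w + 1/(2*w))/(84 + w))
X/y(-128, 17) + T(175)/47543 = -17173/(1/(-128)) + ((½ + 175²)/(175*(84 + 175)))/47543 = -17173/(-1/128) + ((1/175)*(½ + 30625)/259)*(1/47543) = -17173*(-128) + ((1/175)*(1/259)*(61251/2))*(1/47543) = 2198144 + (61251/90650)*(1/47543) = 2198144 + 61251/4309772950 = 9473501551466051/4309772950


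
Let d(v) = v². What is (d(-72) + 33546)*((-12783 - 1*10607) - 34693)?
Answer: -2249554590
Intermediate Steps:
(d(-72) + 33546)*((-12783 - 1*10607) - 34693) = ((-72)² + 33546)*((-12783 - 1*10607) - 34693) = (5184 + 33546)*((-12783 - 10607) - 34693) = 38730*(-23390 - 34693) = 38730*(-58083) = -2249554590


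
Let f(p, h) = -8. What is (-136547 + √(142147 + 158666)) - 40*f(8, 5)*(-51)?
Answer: -152867 + √300813 ≈ -1.5232e+5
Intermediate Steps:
(-136547 + √(142147 + 158666)) - 40*f(8, 5)*(-51) = (-136547 + √(142147 + 158666)) - 40*(-8)*(-51) = (-136547 + √300813) + 320*(-51) = (-136547 + √300813) - 16320 = -152867 + √300813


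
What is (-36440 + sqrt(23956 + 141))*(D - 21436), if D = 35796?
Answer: -523278400 + 14360*sqrt(24097) ≈ -5.2105e+8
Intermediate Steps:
(-36440 + sqrt(23956 + 141))*(D - 21436) = (-36440 + sqrt(23956 + 141))*(35796 - 21436) = (-36440 + sqrt(24097))*14360 = -523278400 + 14360*sqrt(24097)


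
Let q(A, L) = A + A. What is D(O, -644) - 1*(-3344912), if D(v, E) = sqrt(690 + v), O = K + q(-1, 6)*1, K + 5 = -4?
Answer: 3344912 + sqrt(679) ≈ 3.3449e+6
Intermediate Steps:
K = -9 (K = -5 - 4 = -9)
q(A, L) = 2*A
O = -11 (O = -9 + (2*(-1))*1 = -9 - 2*1 = -9 - 2 = -11)
D(O, -644) - 1*(-3344912) = sqrt(690 - 11) - 1*(-3344912) = sqrt(679) + 3344912 = 3344912 + sqrt(679)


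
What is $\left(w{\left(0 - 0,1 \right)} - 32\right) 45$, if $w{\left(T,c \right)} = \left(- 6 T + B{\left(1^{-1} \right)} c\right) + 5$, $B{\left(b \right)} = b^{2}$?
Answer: $-1170$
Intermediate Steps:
$w{\left(T,c \right)} = 5 + c - 6 T$ ($w{\left(T,c \right)} = \left(- 6 T + \left(1^{-1}\right)^{2} c\right) + 5 = \left(- 6 T + 1^{2} c\right) + 5 = \left(- 6 T + 1 c\right) + 5 = \left(- 6 T + c\right) + 5 = \left(c - 6 T\right) + 5 = 5 + c - 6 T$)
$\left(w{\left(0 - 0,1 \right)} - 32\right) 45 = \left(\left(5 + 1 - 6 \left(0 - 0\right)\right) - 32\right) 45 = \left(\left(5 + 1 - 6 \left(0 + 0\right)\right) - 32\right) 45 = \left(\left(5 + 1 - 0\right) - 32\right) 45 = \left(\left(5 + 1 + 0\right) - 32\right) 45 = \left(6 - 32\right) 45 = \left(-26\right) 45 = -1170$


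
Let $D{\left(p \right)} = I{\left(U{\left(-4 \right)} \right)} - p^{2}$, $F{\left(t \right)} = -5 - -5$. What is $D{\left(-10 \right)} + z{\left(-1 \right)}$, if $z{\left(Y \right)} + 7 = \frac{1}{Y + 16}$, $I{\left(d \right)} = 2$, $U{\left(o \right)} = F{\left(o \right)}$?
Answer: $- \frac{1574}{15} \approx -104.93$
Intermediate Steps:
$F{\left(t \right)} = 0$ ($F{\left(t \right)} = -5 + 5 = 0$)
$U{\left(o \right)} = 0$
$z{\left(Y \right)} = -7 + \frac{1}{16 + Y}$ ($z{\left(Y \right)} = -7 + \frac{1}{Y + 16} = -7 + \frac{1}{16 + Y}$)
$D{\left(p \right)} = 2 - p^{2}$
$D{\left(-10 \right)} + z{\left(-1 \right)} = \left(2 - \left(-10\right)^{2}\right) + \frac{-111 - -7}{16 - 1} = \left(2 - 100\right) + \frac{-111 + 7}{15} = \left(2 - 100\right) + \frac{1}{15} \left(-104\right) = -98 - \frac{104}{15} = - \frac{1574}{15}$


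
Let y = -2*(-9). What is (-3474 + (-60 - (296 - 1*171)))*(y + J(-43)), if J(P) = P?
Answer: 91475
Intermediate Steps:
y = 18
(-3474 + (-60 - (296 - 1*171)))*(y + J(-43)) = (-3474 + (-60 - (296 - 1*171)))*(18 - 43) = (-3474 + (-60 - (296 - 171)))*(-25) = (-3474 + (-60 - 1*125))*(-25) = (-3474 + (-60 - 125))*(-25) = (-3474 - 185)*(-25) = -3659*(-25) = 91475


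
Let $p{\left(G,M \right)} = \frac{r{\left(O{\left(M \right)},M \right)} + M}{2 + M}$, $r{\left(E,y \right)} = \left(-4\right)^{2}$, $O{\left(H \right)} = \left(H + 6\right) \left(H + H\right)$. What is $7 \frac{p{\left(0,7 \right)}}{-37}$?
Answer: $- \frac{161}{333} \approx -0.48348$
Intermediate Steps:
$O{\left(H \right)} = 2 H \left(6 + H\right)$ ($O{\left(H \right)} = \left(6 + H\right) 2 H = 2 H \left(6 + H\right)$)
$r{\left(E,y \right)} = 16$
$p{\left(G,M \right)} = \frac{16 + M}{2 + M}$
$7 \frac{p{\left(0,7 \right)}}{-37} = 7 \frac{\frac{1}{2 + 7} \left(16 + 7\right)}{-37} = 7 \cdot \frac{1}{9} \cdot 23 \left(- \frac{1}{37}\right) = 7 \cdot \frac{23}{9} \left(- \frac{1}{37}\right) = 7 \left(- \frac{23}{333}\right) = - \frac{161}{333}$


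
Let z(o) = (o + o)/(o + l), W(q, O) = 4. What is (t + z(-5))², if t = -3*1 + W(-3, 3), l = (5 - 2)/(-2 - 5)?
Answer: 2916/361 ≈ 8.0776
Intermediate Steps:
l = -3/7 (l = 3/(-7) = 3*(-⅐) = -3/7 ≈ -0.42857)
t = 1 (t = -3*1 + 4 = -3 + 4 = 1)
z(o) = 2*o/(-3/7 + o) (z(o) = (o + o)/(o - 3/7) = (2*o)/(-3/7 + o) = 2*o/(-3/7 + o))
(t + z(-5))² = (1 + 14*(-5)/(-3 + 7*(-5)))² = (1 + 14*(-5)/(-3 - 35))² = (1 + 14*(-5)/(-38))² = (1 + 14*(-5)*(-1/38))² = (1 + 35/19)² = (54/19)² = 2916/361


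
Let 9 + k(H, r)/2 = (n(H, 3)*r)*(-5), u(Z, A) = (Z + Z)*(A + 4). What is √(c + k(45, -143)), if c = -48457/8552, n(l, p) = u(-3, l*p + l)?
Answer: I*√28866027050954/4276 ≈ 1256.5*I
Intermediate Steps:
u(Z, A) = 2*Z*(4 + A) (u(Z, A) = (2*Z)*(4 + A) = 2*Z*(4 + A))
n(l, p) = -24 - 6*l - 6*l*p (n(l, p) = 2*(-3)*(4 + (l*p + l)) = 2*(-3)*(4 + (l + l*p)) = 2*(-3)*(4 + l + l*p) = -24 - 6*l - 6*l*p)
c = -48457/8552 (c = -48457*1/8552 = -48457/8552 ≈ -5.6662)
k(H, r) = -18 - 10*r*(-24 - 24*H) (k(H, r) = -18 + 2*(((-24 - 6*H*(1 + 3))*r)*(-5)) = -18 + 2*(((-24 - 6*H*4)*r)*(-5)) = -18 + 2*(((-24 - 24*H)*r)*(-5)) = -18 + 2*((r*(-24 - 24*H))*(-5)) = -18 + 2*(-5*r*(-24 - 24*H)) = -18 - 10*r*(-24 - 24*H))
√(c + k(45, -143)) = √(-48457/8552 + (-18 + 240*(-143)*(1 + 45))) = √(-48457/8552 + (-18 + 240*(-143)*46)) = √(-48457/8552 + (-18 - 1578720)) = √(-48457/8552 - 1578738) = √(-13501415833/8552) = I*√28866027050954/4276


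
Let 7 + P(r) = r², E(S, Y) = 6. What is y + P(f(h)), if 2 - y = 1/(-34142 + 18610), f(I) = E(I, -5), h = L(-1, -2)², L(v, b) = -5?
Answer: 481493/15532 ≈ 31.000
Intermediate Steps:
h = 25 (h = (-5)² = 25)
f(I) = 6
P(r) = -7 + r²
y = 31065/15532 (y = 2 - 1/(-34142 + 18610) = 2 - 1/(-15532) = 2 - 1*(-1/15532) = 2 + 1/15532 = 31065/15532 ≈ 2.0001)
y + P(f(h)) = 31065/15532 + (-7 + 6²) = 31065/15532 + (-7 + 36) = 31065/15532 + 29 = 481493/15532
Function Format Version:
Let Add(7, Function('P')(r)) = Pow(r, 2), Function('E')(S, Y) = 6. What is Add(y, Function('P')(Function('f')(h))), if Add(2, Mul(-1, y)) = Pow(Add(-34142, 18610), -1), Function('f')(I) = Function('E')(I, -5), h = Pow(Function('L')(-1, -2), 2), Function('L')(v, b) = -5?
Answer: Rational(481493, 15532) ≈ 31.000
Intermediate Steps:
h = 25 (h = Pow(-5, 2) = 25)
Function('f')(I) = 6
Function('P')(r) = Add(-7, Pow(r, 2))
y = Rational(31065, 15532) (y = Add(2, Mul(-1, Pow(Add(-34142, 18610), -1))) = Add(2, Mul(-1, Pow(-15532, -1))) = Add(2, Mul(-1, Rational(-1, 15532))) = Add(2, Rational(1, 15532)) = Rational(31065, 15532) ≈ 2.0001)
Add(y, Function('P')(Function('f')(h))) = Add(Rational(31065, 15532), Add(-7, Pow(6, 2))) = Add(Rational(31065, 15532), Add(-7, 36)) = Add(Rational(31065, 15532), 29) = Rational(481493, 15532)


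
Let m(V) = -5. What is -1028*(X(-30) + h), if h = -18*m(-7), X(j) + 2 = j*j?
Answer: -1015664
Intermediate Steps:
X(j) = -2 + j² (X(j) = -2 + j*j = -2 + j²)
h = 90 (h = -18*(-5) = 90)
-1028*(X(-30) + h) = -1028*((-2 + (-30)²) + 90) = -1028*((-2 + 900) + 90) = -1028*(898 + 90) = -1028*988 = -1015664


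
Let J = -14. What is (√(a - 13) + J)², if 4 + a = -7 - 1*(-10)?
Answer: (14 - I*√14)² ≈ 182.0 - 104.77*I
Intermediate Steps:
a = -1 (a = -4 + (-7 - 1*(-10)) = -4 + (-7 + 10) = -4 + 3 = -1)
(√(a - 13) + J)² = (√(-1 - 13) - 14)² = (√(-14) - 14)² = (I*√14 - 14)² = (-14 + I*√14)²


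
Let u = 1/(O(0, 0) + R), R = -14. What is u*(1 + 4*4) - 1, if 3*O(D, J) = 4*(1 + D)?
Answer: -89/38 ≈ -2.3421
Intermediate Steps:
O(D, J) = 4/3 + 4*D/3 (O(D, J) = (4*(1 + D))/3 = (4 + 4*D)/3 = 4/3 + 4*D/3)
u = -3/38 (u = 1/((4/3 + (4/3)*0) - 14) = 1/((4/3 + 0) - 14) = 1/(4/3 - 14) = 1/(-38/3) = -3/38 ≈ -0.078947)
u*(1 + 4*4) - 1 = -3*(1 + 4*4)/38 - 1 = -3*(1 + 16)/38 - 1 = -3/38*17 - 1 = -51/38 - 1 = -89/38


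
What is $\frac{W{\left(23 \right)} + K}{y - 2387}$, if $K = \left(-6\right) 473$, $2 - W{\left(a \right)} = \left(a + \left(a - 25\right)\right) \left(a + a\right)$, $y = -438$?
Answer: $\frac{3802}{2825} \approx 1.3458$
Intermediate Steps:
$W{\left(a \right)} = 2 - 2 a \left(-25 + 2 a\right)$ ($W{\left(a \right)} = 2 - \left(a + \left(a - 25\right)\right) \left(a + a\right) = 2 - \left(a + \left(-25 + a\right)\right) 2 a = 2 - \left(-25 + 2 a\right) 2 a = 2 - 2 a \left(-25 + 2 a\right)$)
$K = -2838$
$\frac{W{\left(23 \right)} + K}{y - 2387} = \frac{\left(2 - 4 \cdot 23^{2} + 50 \cdot 23\right) - 2838}{-438 - 2387} = \frac{\left(2 - 2116 + 1150\right) - 2838}{-2825} = \left(\left(2 - 2116 + 1150\right) - 2838\right) \left(- \frac{1}{2825}\right) = \left(-964 - 2838\right) \left(- \frac{1}{2825}\right) = \left(-3802\right) \left(- \frac{1}{2825}\right) = \frac{3802}{2825}$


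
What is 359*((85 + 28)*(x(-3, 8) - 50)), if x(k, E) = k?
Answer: -2150051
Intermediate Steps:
359*((85 + 28)*(x(-3, 8) - 50)) = 359*((85 + 28)*(-3 - 50)) = 359*(113*(-53)) = 359*(-5989) = -2150051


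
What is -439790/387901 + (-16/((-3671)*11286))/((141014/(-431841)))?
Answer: -214117034322694018/188854055557441857 ≈ -1.1338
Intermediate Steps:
-439790/387901 + (-16/((-3671)*11286))/((141014/(-431841))) = -439790*1/387901 + (-(-16)/(3671*11286))/((141014*(-1/431841))) = -439790/387901 + (-16*(-1/41430906))/(-141014/431841) = -439790/387901 + (8/20715453)*(-431841/141014) = -439790/387901 - 575788/486861481557 = -214117034322694018/188854055557441857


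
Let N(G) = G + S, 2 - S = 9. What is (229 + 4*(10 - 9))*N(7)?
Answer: 0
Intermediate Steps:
S = -7 (S = 2 - 1*9 = 2 - 9 = -7)
N(G) = -7 + G (N(G) = G - 7 = -7 + G)
(229 + 4*(10 - 9))*N(7) = (229 + 4*(10 - 9))*(-7 + 7) = (229 + 4*1)*0 = (229 + 4)*0 = 233*0 = 0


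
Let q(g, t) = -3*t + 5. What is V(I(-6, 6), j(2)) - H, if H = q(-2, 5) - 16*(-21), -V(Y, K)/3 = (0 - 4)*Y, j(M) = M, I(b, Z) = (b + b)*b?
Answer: 538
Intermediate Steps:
I(b, Z) = 2*b**2 (I(b, Z) = (2*b)*b = 2*b**2)
V(Y, K) = 12*Y (V(Y, K) = -3*(0 - 4)*Y = -(-12)*Y = 12*Y)
q(g, t) = 5 - 3*t
H = 326 (H = (5 - 3*5) - 16*(-21) = (5 - 15) + 336 = -10 + 336 = 326)
V(I(-6, 6), j(2)) - H = 12*(2*(-6)**2) - 1*326 = 12*(2*36) - 326 = 12*72 - 326 = 864 - 326 = 538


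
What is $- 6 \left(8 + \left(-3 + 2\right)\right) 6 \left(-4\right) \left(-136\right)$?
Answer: $-137088$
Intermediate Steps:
$- 6 \left(8 + \left(-3 + 2\right)\right) 6 \left(-4\right) \left(-136\right) = - 6 \left(8 - 1\right) \left(-24\right) \left(-136\right) = \left(-6\right) 7 \left(-24\right) \left(-136\right) = \left(-42\right) \left(-24\right) \left(-136\right) = 1008 \left(-136\right) = -137088$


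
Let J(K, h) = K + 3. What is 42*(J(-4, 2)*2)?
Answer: -84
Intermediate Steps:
J(K, h) = 3 + K
42*(J(-4, 2)*2) = 42*((3 - 4)*2) = 42*(-1*2) = 42*(-2) = -84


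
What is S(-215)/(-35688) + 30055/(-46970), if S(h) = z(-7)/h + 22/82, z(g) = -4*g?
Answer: -945505119709/1477627914840 ≈ -0.63988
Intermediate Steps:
S(h) = 11/41 + 28/h (S(h) = (-4*(-7))/h + 22/82 = 28/h + 22*(1/82) = 28/h + 11/41 = 11/41 + 28/h)
S(-215)/(-35688) + 30055/(-46970) = (11/41 + 28/(-215))/(-35688) + 30055/(-46970) = (11/41 + 28*(-1/215))*(-1/35688) + 30055*(-1/46970) = (11/41 - 28/215)*(-1/35688) - 6011/9394 = (1217/8815)*(-1/35688) - 6011/9394 = -1217/314589720 - 6011/9394 = -945505119709/1477627914840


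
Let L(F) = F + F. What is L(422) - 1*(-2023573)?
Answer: 2024417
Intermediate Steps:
L(F) = 2*F
L(422) - 1*(-2023573) = 2*422 - 1*(-2023573) = 844 + 2023573 = 2024417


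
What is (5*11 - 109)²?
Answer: 2916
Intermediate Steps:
(5*11 - 109)² = (55 - 109)² = (-54)² = 2916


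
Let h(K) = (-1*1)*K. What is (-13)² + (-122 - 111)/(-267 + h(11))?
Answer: 47215/278 ≈ 169.84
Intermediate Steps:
h(K) = -K
(-13)² + (-122 - 111)/(-267 + h(11)) = (-13)² + (-122 - 111)/(-267 - 1*11) = 169 - 233/(-267 - 11) = 169 - 233/(-278) = 169 - 1/278*(-233) = 169 + 233/278 = 47215/278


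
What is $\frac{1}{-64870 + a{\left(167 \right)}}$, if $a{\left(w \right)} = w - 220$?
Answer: $- \frac{1}{64923} \approx -1.5403 \cdot 10^{-5}$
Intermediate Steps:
$a{\left(w \right)} = -220 + w$
$\frac{1}{-64870 + a{\left(167 \right)}} = \frac{1}{-64870 + \left(-220 + 167\right)} = \frac{1}{-64870 - 53} = \frac{1}{-64923} = - \frac{1}{64923}$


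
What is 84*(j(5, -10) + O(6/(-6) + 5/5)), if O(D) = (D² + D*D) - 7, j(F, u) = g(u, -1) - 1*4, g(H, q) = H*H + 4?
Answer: 7812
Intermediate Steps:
g(H, q) = 4 + H² (g(H, q) = H² + 4 = 4 + H²)
j(F, u) = u² (j(F, u) = (4 + u²) - 1*4 = (4 + u²) - 4 = u²)
O(D) = -7 + 2*D² (O(D) = (D² + D²) - 7 = 2*D² - 7 = -7 + 2*D²)
84*(j(5, -10) + O(6/(-6) + 5/5)) = 84*((-10)² + (-7 + 2*(6/(-6) + 5/5)²)) = 84*(100 + (-7 + 2*(6*(-⅙) + 5*(⅕))²)) = 84*(100 + (-7 + 2*(-1 + 1)²)) = 84*(100 + (-7 + 2*0²)) = 84*(100 + (-7 + 2*0)) = 84*(100 + (-7 + 0)) = 84*(100 - 7) = 84*93 = 7812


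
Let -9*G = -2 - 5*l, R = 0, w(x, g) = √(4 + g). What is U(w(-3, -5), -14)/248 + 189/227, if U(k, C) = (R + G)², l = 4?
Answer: 976625/1139994 ≈ 0.85669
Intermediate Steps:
G = 22/9 (G = -(-2 - 5*4)/9 = -(-2 - 20)/9 = -⅑*(-22) = 22/9 ≈ 2.4444)
U(k, C) = 484/81 (U(k, C) = (0 + 22/9)² = (22/9)² = 484/81)
U(w(-3, -5), -14)/248 + 189/227 = (484/81)/248 + 189/227 = (484/81)*(1/248) + 189*(1/227) = 121/5022 + 189/227 = 976625/1139994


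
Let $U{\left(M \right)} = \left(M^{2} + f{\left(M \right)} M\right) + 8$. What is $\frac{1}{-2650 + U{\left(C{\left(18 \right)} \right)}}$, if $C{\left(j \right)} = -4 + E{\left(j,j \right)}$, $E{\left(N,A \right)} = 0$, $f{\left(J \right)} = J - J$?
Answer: $- \frac{1}{2626} \approx -0.00038081$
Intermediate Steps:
$f{\left(J \right)} = 0$
$C{\left(j \right)} = -4$ ($C{\left(j \right)} = -4 + 0 = -4$)
$U{\left(M \right)} = 8 + M^{2}$ ($U{\left(M \right)} = \left(M^{2} + 0 M\right) + 8 = \left(M^{2} + 0\right) + 8 = M^{2} + 8 = 8 + M^{2}$)
$\frac{1}{-2650 + U{\left(C{\left(18 \right)} \right)}} = \frac{1}{-2650 + \left(8 + \left(-4\right)^{2}\right)} = \frac{1}{-2650 + \left(8 + 16\right)} = \frac{1}{-2650 + 24} = \frac{1}{-2626} = - \frac{1}{2626}$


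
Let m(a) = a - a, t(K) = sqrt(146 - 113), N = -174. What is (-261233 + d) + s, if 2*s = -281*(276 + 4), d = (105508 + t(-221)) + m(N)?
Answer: -195065 + sqrt(33) ≈ -1.9506e+5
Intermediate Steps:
t(K) = sqrt(33)
m(a) = 0
d = 105508 + sqrt(33) (d = (105508 + sqrt(33)) + 0 = 105508 + sqrt(33) ≈ 1.0551e+5)
s = -39340 (s = (-281*(276 + 4))/2 = (-281*280)/2 = (1/2)*(-78680) = -39340)
(-261233 + d) + s = (-261233 + (105508 + sqrt(33))) - 39340 = (-155725 + sqrt(33)) - 39340 = -195065 + sqrt(33)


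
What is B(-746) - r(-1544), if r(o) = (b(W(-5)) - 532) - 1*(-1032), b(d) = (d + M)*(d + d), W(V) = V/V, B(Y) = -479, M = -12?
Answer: -957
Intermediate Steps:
W(V) = 1
b(d) = 2*d*(-12 + d) (b(d) = (d - 12)*(d + d) = (-12 + d)*(2*d) = 2*d*(-12 + d))
r(o) = 478 (r(o) = (2*1*(-12 + 1) - 532) - 1*(-1032) = (2*1*(-11) - 532) + 1032 = (-22 - 532) + 1032 = -554 + 1032 = 478)
B(-746) - r(-1544) = -479 - 1*478 = -479 - 478 = -957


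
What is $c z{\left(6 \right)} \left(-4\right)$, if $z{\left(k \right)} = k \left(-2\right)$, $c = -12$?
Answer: $-576$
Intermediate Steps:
$z{\left(k \right)} = - 2 k$
$c z{\left(6 \right)} \left(-4\right) = - 12 \left(\left(-2\right) 6\right) \left(-4\right) = \left(-12\right) \left(-12\right) \left(-4\right) = 144 \left(-4\right) = -576$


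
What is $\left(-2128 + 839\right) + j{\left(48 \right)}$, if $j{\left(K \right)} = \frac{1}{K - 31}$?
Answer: $- \frac{21912}{17} \approx -1288.9$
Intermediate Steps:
$j{\left(K \right)} = \frac{1}{-31 + K}$
$\left(-2128 + 839\right) + j{\left(48 \right)} = \left(-2128 + 839\right) + \frac{1}{-31 + 48} = -1289 + \frac{1}{17} = - \frac{21912}{17}$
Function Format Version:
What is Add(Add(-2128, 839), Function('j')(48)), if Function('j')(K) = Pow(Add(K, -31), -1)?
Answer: Rational(-21912, 17) ≈ -1288.9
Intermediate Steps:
Function('j')(K) = Pow(Add(-31, K), -1)
Add(Add(-2128, 839), Function('j')(48)) = Add(Add(-2128, 839), Pow(Add(-31, 48), -1)) = Add(-1289, Pow(17, -1)) = Add(-1289, Rational(1, 17)) = Rational(-21912, 17)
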